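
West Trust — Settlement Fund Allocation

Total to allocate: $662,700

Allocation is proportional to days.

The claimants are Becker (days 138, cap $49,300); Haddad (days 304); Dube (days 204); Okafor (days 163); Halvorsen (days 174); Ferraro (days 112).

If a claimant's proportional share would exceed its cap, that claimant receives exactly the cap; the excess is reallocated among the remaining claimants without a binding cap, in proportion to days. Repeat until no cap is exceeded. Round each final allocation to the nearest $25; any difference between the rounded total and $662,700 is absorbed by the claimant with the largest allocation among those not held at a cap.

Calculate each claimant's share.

Becker: $49,300 | Haddad: $194,850 | Dube: $130,750 | Okafor: $104,475 | Halvorsen: $111,525 | Ferraro: $71,800

Total days = 1,095.
Proportional shares (ignoring caps): Becker 83,518.36; Haddad 183,982.47; Dube 123,461.92; Okafor 98,648.49; Halvorsen 105,305.75; Ferraro 67,783.01.
Cap binds for Becker ($49,300); residual $613,400 reallocated over remaining days 957.
Redistributed shares: Haddad 194,852.25 → $194,850; Dube 130,756.11 → $130,750; Okafor 104,476.70 → $104,475; Halvorsen 111,527.27 → $111,525; Ferraro 71,787.67 → $71,800.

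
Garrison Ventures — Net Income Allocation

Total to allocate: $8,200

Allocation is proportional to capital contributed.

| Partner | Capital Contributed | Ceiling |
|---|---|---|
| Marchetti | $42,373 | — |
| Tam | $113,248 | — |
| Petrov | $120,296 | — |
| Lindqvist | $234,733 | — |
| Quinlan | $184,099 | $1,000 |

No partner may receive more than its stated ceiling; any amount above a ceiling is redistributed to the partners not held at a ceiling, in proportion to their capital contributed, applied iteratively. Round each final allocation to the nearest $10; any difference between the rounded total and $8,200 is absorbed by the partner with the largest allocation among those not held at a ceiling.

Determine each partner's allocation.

Capital contributed total: 694,749.
Pro-rata shares before constraints: Marchetti 500.12; Tam 1,336.65; Petrov 1,419.83; Lindqvist 2,770.51; Quinlan 2,172.89.
Capped: Quinlan ($1,000); remaining pool $7,200 reallocated over remaining capital contributed 510,650.
Redistributed shares: Marchetti 597.45 → $600; Tam 1,596.76 → $1,600; Petrov 1,696.13 → $1,700; Lindqvist 3,309.66 → $3,310.
Rounding difference −$10 applied to Lindqvist → $3,300.

Marchetti: $600 · Tam: $1,600 · Petrov: $1,700 · Lindqvist: $3,300 · Quinlan: $1,000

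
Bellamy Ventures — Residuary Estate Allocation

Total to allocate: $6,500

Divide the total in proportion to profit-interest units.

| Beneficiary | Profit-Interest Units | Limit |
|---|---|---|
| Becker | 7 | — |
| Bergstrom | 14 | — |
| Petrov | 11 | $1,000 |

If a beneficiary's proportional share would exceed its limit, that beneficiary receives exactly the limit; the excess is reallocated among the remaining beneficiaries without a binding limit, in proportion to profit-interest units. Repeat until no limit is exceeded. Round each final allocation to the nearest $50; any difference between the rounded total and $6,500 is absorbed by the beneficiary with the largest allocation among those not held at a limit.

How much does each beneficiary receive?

Becker: $1,850; Bergstrom: $3,650; Petrov: $1,000

Profit-interest units total: 32.
Pro-rata shares before constraints: Becker 1,421.88; Bergstrom 2,843.75; Petrov 2,234.38.
Capped: Petrov ($1,000); residual $5,500 reallocated over remaining profit-interest units 21.
Redistributed shares: Becker 1,833.33 → $1,850; Bergstrom 3,666.67 → $3,650.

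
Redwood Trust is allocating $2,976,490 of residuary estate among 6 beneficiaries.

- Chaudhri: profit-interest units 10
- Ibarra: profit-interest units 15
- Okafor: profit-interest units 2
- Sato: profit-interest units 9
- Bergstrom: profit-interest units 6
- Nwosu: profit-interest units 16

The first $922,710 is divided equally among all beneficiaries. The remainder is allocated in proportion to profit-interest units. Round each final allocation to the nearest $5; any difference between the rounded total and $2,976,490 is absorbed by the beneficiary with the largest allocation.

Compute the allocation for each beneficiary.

$922,710 shared equally gives $153,785 per beneficiary.
Remainder $2,053,780 by profit-interest units (total 58): Chaudhri 354,100.00 → $354,100; Ibarra 531,150.00 → $531,150; Okafor 70,820.00 → $70,820; Sato 318,690.00 → $318,690; Bergstrom 212,460.00 → $212,460; Nwosu 566,560.00 → $566,560.
Totals: Chaudhri $153,785 + $354,100 = $507,885; Ibarra $153,785 + $531,150 = $684,935; Okafor $153,785 + $70,820 = $224,605; Sato $153,785 + $318,690 = $472,475; Bergstrom $153,785 + $212,460 = $366,245; Nwosu $153,785 + $566,560 = $720,345.

Chaudhri: $507,885 · Ibarra: $684,935 · Okafor: $224,605 · Sato: $472,475 · Bergstrom: $366,245 · Nwosu: $720,345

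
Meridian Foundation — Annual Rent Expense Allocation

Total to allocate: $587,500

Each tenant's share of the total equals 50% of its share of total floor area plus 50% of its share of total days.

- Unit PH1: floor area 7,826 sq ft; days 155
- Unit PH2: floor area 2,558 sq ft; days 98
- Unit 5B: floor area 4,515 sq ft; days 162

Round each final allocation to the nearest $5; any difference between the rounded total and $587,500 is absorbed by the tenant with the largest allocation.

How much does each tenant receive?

Floor area total 14,899; days total 415.
Blended shares (50% floor area + 50% days): Unit PH1 0.4494; Unit PH2 0.2039; Unit 5B 0.3467.
Pro-rata amounts: Unit PH1 264,011.96; Unit PH2 119,801.22; Unit 5B 203,686.81.
After rounding ($5): Unit PH1 $264,010; Unit PH2 $119,800; Unit 5B $203,685. Sum = $587,495.
Difference $587,500 − $587,495 = +$5 applied to largest allocation (Unit PH1): Unit PH1 becomes $264,015.

Unit PH1: $264,015 | Unit PH2: $119,800 | Unit 5B: $203,685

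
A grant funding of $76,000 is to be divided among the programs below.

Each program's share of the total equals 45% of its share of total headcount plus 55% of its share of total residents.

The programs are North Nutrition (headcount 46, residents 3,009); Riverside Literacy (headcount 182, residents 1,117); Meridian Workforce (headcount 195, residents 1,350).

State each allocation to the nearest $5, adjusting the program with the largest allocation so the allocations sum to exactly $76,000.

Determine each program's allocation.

Headcount total 423; residents total 5,476.
Blended shares (45% headcount + 55% residents): North Nutrition 0.3512; Riverside Literacy 0.3058; Meridian Workforce 0.3430.
Pro-rata amounts: North Nutrition 26,687.78; Riverside Literacy 23,241.30; Meridian Workforce 26,070.92.
After rounding ($5): North Nutrition $26,690; Riverside Literacy $23,240; Meridian Workforce $26,070. Sum = $76,000.
No rounding difference to absorb.

North Nutrition: $26,690; Riverside Literacy: $23,240; Meridian Workforce: $26,070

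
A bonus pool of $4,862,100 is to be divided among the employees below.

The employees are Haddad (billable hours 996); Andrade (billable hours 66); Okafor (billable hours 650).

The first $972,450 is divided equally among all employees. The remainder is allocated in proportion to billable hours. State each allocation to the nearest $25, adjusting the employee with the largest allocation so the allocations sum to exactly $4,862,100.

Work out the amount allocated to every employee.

Haddad: $2,587,050; Andrade: $474,100; Okafor: $1,800,950

First tranche $972,450 split equally: $324,150 each.
Remainder $3,889,650 by billable hours (total 1,712): Haddad 2,262,903.86 → $2,262,900; Andrade 149,951.46 → $149,950; Okafor 1,476,794.68 → $1,476,800.
Totals: Haddad $324,150 + $2,262,900 = $2,587,050; Andrade $324,150 + $149,950 = $474,100; Okafor $324,150 + $1,476,800 = $1,800,950.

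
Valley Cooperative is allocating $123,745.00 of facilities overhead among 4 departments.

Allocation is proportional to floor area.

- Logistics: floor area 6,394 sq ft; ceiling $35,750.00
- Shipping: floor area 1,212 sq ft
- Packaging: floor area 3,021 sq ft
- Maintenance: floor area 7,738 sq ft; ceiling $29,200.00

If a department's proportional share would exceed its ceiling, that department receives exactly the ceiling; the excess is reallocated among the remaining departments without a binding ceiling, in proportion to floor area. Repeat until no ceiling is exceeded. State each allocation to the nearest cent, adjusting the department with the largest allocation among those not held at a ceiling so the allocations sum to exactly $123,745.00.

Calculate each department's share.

Logistics: $35,750.00 | Shipping: $16,834.29 | Packaging: $41,960.71 | Maintenance: $29,200.00

Total floor area = 18,365.
Proportional shares (ignoring caps): Logistics 43,083.3395; Shipping 8,166.5636; Packaging 20,355.7661; Maintenance 52,139.3308.
Held at cap: Logistics ($35,750.00), Maintenance ($29,200.00); residual $58,795.00 reallocated over remaining floor area 4,233.
Redistributed shares: Shipping 16,834.2877 → $16,834.29; Packaging 41,960.7123 → $41,960.71.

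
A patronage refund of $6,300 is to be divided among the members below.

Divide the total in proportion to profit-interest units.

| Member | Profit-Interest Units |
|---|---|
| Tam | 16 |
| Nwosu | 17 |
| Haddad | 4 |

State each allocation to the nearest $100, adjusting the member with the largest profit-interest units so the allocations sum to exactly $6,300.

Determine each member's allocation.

Tam: $2,700; Nwosu: $2,900; Haddad: $700

Profit-interest units total: 16 + 17 + 4 = 37.
Raw shares: Tam 2,724.32; Nwosu 2,894.59; Haddad 681.08.
After rounding ($100): Tam $2,700; Nwosu $2,900; Haddad $700. Sum = $6,300.
No rounding difference to absorb.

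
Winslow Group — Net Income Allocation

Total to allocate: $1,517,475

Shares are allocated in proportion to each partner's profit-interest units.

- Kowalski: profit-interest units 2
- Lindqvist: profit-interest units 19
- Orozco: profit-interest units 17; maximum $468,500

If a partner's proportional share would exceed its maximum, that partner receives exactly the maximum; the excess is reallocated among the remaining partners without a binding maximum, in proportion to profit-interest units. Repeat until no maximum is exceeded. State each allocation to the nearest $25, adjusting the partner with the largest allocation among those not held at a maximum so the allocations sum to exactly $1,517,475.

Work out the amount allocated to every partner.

Kowalski: $99,900 | Lindqvist: $949,075 | Orozco: $468,500

Total profit-interest units = 38.
Pro-rata shares before constraints: Kowalski 79,867.11; Lindqvist 758,737.50; Orozco 678,870.39.
Cap binds for Orozco ($468,500); remaining pool $1,048,975 reallocated over remaining profit-interest units 21.
Redistributed shares: Kowalski 99,902.38 → $99,900; Lindqvist 949,072.62 → $949,075.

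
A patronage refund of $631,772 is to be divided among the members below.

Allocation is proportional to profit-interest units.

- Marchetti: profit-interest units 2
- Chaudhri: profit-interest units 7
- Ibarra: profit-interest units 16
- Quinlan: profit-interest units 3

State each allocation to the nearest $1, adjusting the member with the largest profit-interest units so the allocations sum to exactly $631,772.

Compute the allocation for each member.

Marchetti: $45,127 | Chaudhri: $157,943 | Ibarra: $361,012 | Quinlan: $67,690

Total profit-interest units = 2 + 7 + 16 + 3 = 28.
Raw shares: Marchetti 45,126.57; Chaudhri 157,943.00; Ibarra 361,012.57; Quinlan 67,689.86.
At nearest $1: Marchetti $45,127; Chaudhri $157,943; Ibarra $361,013; Quinlan $67,690. Sum = $631,773.
Difference $631,772 − $631,773 = −$1 applied to largest profit-interest units (Ibarra): Ibarra becomes $361,012.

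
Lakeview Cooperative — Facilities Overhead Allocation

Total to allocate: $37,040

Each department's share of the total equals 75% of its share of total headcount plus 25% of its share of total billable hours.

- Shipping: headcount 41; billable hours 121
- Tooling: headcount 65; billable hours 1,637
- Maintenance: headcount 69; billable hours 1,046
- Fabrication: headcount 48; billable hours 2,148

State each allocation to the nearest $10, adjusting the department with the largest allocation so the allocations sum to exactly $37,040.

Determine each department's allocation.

Shipping: $5,330 · Tooling: $11,160 · Maintenance: $10,550 · Fabrication: $10,000

Headcount total 223; billable hours total 4,952.
Composite weights (75% headcount + 25% billable hours): Shipping 0.1440; Tooling 0.3013; Maintenance 0.2849; Fabrication 0.2699.
Unrounded shares: Shipping 5,333.80; Tooling 11,158.42; Maintenance 10,551.57; Fabrication 9,996.21.
At nearest $10: Shipping $5,330; Tooling $11,160; Maintenance $10,550; Fabrication $10,000. Sum = $37,040.
No rounding difference to absorb.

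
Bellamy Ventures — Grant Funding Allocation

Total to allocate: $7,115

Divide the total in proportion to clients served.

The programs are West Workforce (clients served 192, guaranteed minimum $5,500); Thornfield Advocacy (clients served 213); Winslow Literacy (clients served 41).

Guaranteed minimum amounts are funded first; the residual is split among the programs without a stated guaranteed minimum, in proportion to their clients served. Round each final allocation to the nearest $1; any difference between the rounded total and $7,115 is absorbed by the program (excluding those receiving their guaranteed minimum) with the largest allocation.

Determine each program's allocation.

Fund the minimums — West Workforce $5,500. Balance $1,615.
Balance split over remaining clients served 254: Thornfield Advocacy 1,354.31 → $1,354; Winslow Literacy 260.69 → $261.

West Workforce: $5,500 · Thornfield Advocacy: $1,354 · Winslow Literacy: $261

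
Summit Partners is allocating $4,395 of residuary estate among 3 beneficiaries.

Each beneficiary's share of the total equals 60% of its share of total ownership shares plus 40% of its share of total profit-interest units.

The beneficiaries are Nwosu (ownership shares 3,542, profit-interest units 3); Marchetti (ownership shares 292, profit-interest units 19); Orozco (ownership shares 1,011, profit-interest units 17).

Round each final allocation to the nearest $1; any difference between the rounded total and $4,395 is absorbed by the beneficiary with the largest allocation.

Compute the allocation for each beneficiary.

Ownership shares total 4,845; profit-interest units total 39.
Composite weights (60% ownership shares + 40% profit-interest units): Nwosu 0.4694; Marchetti 0.2310; Orozco 0.2996.
Unrounded shares: Nwosu 2,063.04; Marchetti 1,015.39; Orozco 1,316.57.
Rounded to nearest $1: Nwosu $2,063; Marchetti $1,015; Orozco $1,317. Sum = $4,395.
Sum already equals the total — no adjustment.

Nwosu: $2,063 | Marchetti: $1,015 | Orozco: $1,317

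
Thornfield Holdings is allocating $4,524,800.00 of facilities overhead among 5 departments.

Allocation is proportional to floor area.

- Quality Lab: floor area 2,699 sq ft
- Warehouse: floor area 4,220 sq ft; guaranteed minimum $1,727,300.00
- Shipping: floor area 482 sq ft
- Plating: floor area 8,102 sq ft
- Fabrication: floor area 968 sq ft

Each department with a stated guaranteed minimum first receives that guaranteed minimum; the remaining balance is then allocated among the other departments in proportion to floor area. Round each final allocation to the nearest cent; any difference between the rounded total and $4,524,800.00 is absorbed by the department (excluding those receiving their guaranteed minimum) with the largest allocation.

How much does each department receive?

Minimums first: Warehouse $1,727,300.00. Residual $2,797,500.00.
Residual split over remaining floor area 12,251: Quality Lab 616,313.1581 → $616,313.16; Shipping 110,064.0764 → $110,064.08; Plating 1,850,081.2179 → $1,850,081.22; Fabrication 221,041.5476 → $221,041.55.
Rounding difference −$0.01 applied to Plating → $1,850,081.21.

Quality Lab: $616,313.16; Warehouse: $1,727,300.00; Shipping: $110,064.08; Plating: $1,850,081.21; Fabrication: $221,041.55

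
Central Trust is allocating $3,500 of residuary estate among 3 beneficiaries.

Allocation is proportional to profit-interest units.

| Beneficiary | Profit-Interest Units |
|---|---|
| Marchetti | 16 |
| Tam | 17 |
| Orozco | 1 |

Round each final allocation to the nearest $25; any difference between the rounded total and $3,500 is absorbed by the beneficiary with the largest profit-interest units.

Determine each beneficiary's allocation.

Marchetti: $1,650 · Tam: $1,750 · Orozco: $100

Profit-interest units total: 16 + 17 + 1 = 34.
Pro-rata amounts: Marchetti 1,647.06; Tam 1,750.00; Orozco 102.94.
Rounded to nearest $25: Marchetti $1,650; Tam $1,750; Orozco $100. Sum = $3,500.
Sum already equals the total — no adjustment.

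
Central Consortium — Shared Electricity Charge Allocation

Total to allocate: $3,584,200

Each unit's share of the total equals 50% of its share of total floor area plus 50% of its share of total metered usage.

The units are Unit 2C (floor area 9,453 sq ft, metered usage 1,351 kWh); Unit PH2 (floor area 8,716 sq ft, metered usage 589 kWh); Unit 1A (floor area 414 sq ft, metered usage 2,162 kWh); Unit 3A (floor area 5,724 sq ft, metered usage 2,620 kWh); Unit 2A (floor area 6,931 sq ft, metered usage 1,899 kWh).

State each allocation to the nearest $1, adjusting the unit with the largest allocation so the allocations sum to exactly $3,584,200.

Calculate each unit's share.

Unit 2C: $823,152 | Unit PH2: $622,469 | Unit 1A: $473,179 | Unit 3A: $873,017 | Unit 2A: $792,383

Floor area total 31,238; metered usage total 8,621.
Blended shares (50% floor area + 50% metered usage): Unit 2C 0.2297; Unit PH2 0.1737; Unit 1A 0.1320; Unit 3A 0.2436; Unit 2A 0.2211.
Raw shares: Unit 2C 823,151.96; Unit PH2 622,469.24; Unit 1A 473,179.02; Unit 3A 873,016.90; Unit 2A 792,382.88.
Rounded to nearest $1: Unit 2C $823,152; Unit PH2 $622,469; Unit 1A $473,179; Unit 3A $873,017; Unit 2A $792,383. Sum = $3,584,200.
Sum already equals the total — no adjustment.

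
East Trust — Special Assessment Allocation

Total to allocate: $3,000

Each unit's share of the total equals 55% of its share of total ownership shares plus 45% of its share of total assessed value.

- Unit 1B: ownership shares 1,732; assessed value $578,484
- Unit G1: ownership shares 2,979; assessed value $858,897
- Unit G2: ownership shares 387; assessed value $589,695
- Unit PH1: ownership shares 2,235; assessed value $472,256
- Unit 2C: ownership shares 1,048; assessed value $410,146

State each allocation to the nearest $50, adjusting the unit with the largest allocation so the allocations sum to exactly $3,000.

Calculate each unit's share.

Ownership shares total 8,381; assessed value total 2,909,478.
Combined weights (55% ownership shares + 45% assessed value): Unit 1B 0.2031; Unit G1 0.3283; Unit G2 0.1166; Unit PH1 0.2197; Unit 2C 0.1322.
Unrounded shares: Unit 1B 609.40; Unit G1 985.02; Unit G2 349.81; Unit PH1 659.14; Unit 2C 396.63.
Rounded to nearest $50: Unit 1B $600; Unit G1 $1,000; Unit G2 $350; Unit PH1 $650; Unit 2C $400. Sum = $3,000.
Rounded total matches; no reconciliation needed.

Unit 1B: $600; Unit G1: $1,000; Unit G2: $350; Unit PH1: $650; Unit 2C: $400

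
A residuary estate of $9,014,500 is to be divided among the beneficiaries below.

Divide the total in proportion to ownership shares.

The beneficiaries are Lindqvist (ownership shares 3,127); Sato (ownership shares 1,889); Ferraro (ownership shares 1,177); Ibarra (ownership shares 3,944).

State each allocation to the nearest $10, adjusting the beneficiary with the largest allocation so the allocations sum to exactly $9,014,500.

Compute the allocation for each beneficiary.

Total ownership shares = 10,137.
Raw shares: Lindqvist 3,127/10,137 × $9,014,500 = 2,780,738.04; Sato 1,889/10,137 × $9,014,500 = 1,679,825.44; Ferraro 1,177/10,137 × $9,014,500 = 1,046,667.31; Ibarra 3,944/10,137 × $9,014,500 = 3,507,269.21.
At nearest $10: Lindqvist $2,780,740; Sato $1,679,830; Ferraro $1,046,670; Ibarra $3,507,270. Sum = $9,014,510.
Difference $9,014,500 − $9,014,510 = −$10 applied to largest allocation (Ibarra): Ibarra becomes $3,507,260.

Lindqvist: $2,780,740 | Sato: $1,679,830 | Ferraro: $1,046,670 | Ibarra: $3,507,260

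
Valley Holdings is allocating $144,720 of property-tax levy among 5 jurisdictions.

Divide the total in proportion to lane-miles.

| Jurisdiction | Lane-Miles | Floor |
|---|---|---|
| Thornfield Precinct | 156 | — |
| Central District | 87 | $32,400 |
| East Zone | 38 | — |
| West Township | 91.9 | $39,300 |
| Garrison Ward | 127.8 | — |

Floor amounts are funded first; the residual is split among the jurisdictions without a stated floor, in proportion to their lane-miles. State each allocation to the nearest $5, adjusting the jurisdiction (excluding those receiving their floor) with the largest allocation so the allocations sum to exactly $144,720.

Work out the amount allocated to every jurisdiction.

Thornfield Precinct: $35,395 · Central District: $32,400 · East Zone: $8,625 · West Township: $39,300 · Garrison Ward: $29,000

Guaranteed amounts: Central District $32,400; West Township $39,300. Residual $73,020.
Residual split over remaining lane-miles 321.8: Thornfield Precinct 35,398.14 → $35,400; East Zone 8,622.62 → $8,625; Garrison Ward 28,999.24 → $29,000.
Rounding difference −$5 applied to Thornfield Precinct → $35,395.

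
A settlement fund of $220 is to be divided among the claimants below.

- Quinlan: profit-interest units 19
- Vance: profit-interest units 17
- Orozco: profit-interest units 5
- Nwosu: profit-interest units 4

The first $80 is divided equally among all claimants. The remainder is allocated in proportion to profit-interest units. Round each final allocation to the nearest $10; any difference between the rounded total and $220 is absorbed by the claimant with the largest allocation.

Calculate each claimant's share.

Quinlan: $80 | Vance: $70 | Orozco: $40 | Nwosu: $30

Equal tier: $80 ÷ 4 = $20 apiece.
Remainder $140 by profit-interest units (total 45): Quinlan 59.11 → $60; Vance 52.89 → $50; Orozco 15.56 → $20; Nwosu 12.44 → $10.
Totals: Quinlan $20 + $60 = $80; Vance $20 + $50 = $70; Orozco $20 + $20 = $40; Nwosu $20 + $10 = $30.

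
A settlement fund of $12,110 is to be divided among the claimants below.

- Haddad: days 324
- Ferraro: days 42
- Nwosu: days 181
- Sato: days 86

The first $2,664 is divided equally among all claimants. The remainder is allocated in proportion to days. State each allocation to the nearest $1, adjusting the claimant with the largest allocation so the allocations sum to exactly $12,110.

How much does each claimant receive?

Haddad: $5,501 · Ferraro: $1,293 · Nwosu: $3,367 · Sato: $1,949

First tranche $2,664 split equally: $666 each.
Remainder $9,446 by days (total 633): Haddad 4,834.92 → $4,835; Ferraro 626.75 → $627; Nwosu 2,700.99 → $2,701; Sato 1,283.34 → $1,283.
Totals: Haddad $666 + $4,835 = $5,501; Ferraro $666 + $627 = $1,293; Nwosu $666 + $2,701 = $3,367; Sato $666 + $1,283 = $1,949.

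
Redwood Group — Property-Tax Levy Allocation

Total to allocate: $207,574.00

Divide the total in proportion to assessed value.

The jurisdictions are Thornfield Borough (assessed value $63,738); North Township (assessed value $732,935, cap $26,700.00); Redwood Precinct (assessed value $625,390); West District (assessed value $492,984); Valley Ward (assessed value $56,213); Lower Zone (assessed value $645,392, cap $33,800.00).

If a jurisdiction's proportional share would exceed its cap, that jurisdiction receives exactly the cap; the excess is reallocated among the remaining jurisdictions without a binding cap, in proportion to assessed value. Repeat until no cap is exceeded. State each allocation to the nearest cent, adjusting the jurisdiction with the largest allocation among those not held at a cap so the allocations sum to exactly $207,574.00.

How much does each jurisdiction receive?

Thornfield Borough: $7,570.07; North Township: $26,700.00; Redwood Precinct: $74,276.63; West District: $58,550.97; Valley Ward: $6,676.33; Lower Zone: $33,800.00

Sum of assessed value: 2,616,652.
Proportional shares (ignoring caps): Thornfield Borough 5,056.2137; North Township 58,142.3321; Redwood Precinct 49,610.9929; West District 39,107.4781; Valley Ward 4,459.2698; Lower Zone 51,197.7133.
Cap binds for North Township ($26,700.00), Lower Zone ($33,800.00); residual $147,074.00 reallocated over remaining assessed value 1,238,325.
Remaining shares: Thornfield Borough 7,570.0665 → $7,570.07; Redwood Precinct 74,276.6308 → $74,276.63; West District 58,550.9691 → $58,550.97; Valley Ward 6,676.3336 → $6,676.33.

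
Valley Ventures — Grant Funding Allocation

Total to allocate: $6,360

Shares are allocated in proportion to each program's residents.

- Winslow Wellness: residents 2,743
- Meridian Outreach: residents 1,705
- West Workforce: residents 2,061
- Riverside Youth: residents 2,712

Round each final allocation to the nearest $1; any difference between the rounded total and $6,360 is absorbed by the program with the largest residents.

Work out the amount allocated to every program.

Combined residents = 2,743 + 1,705 + 2,061 + 2,712 = 9,221.
Pro-rata amounts: Winslow Wellness 1,891.93; Meridian Outreach 1,175.99; West Workforce 1,421.53; Riverside Youth 1,870.55.
Rounded to nearest $1: Winslow Wellness $1,892; Meridian Outreach $1,176; West Workforce $1,422; Riverside Youth $1,871. Sum = $6,361.
Difference $6,360 − $6,361 = −$1 applied to largest residents (Winslow Wellness): Winslow Wellness becomes $1,891.

Winslow Wellness: $1,891 · Meridian Outreach: $1,176 · West Workforce: $1,422 · Riverside Youth: $1,871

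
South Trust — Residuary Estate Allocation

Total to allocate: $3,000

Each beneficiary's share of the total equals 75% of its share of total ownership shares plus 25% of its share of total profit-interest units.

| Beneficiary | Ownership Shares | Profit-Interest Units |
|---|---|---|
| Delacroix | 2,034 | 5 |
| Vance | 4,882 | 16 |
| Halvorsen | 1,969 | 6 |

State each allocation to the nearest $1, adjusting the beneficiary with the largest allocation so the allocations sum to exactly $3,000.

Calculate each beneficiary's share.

Delacroix: $654; Vance: $1,681; Halvorsen: $665

Ownership shares total 8,885; profit-interest units total 27.
Combined weights (75% ownership shares + 25% profit-interest units): Delacroix 0.2180; Vance 0.5602; Halvorsen 0.2218.
Proportional shares: Delacroix 653.97; Vance 1,680.74; Halvorsen 665.29.
Rounded to nearest $1: Delacroix $654; Vance $1,681; Halvorsen $665. Sum = $3,000.
Sum already equals the total — no adjustment.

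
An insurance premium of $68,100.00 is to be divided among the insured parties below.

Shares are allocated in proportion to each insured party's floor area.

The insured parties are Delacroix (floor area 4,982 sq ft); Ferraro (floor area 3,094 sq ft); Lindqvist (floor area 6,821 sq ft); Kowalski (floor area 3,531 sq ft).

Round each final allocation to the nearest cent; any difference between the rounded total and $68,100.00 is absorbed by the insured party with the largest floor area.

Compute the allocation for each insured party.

Delacroix: $18,410.80 · Ferraro: $11,433.76 · Lindqvist: $25,206.76 · Kowalski: $13,048.68

Total floor area = 4,982 + 3,094 + 6,821 + 3,531 = 18,428.
Raw shares: Delacroix 18,410.7988; Ferraro 11,433.7638; Lindqvist 25,206.7560; Kowalski 13,048.6814.
Rounded to nearest cent: Delacroix $18,410.80; Ferraro $11,433.76; Lindqvist $25,206.76; Kowalski $13,048.68. Sum = $68,100.00.
Rounded total matches; no reconciliation needed.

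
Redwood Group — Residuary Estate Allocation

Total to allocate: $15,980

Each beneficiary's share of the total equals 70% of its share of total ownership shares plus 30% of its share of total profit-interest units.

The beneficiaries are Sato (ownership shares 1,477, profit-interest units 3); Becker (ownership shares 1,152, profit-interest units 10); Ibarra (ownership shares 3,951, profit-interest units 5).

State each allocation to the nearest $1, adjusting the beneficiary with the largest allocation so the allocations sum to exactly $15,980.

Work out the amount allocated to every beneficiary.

Ownership shares total 6,580; profit-interest units total 18.
Blended shares (70% ownership shares + 30% profit-interest units): Sato 0.2071; Becker 0.2892; Ibarra 0.5037.
Unrounded shares: Sato 3,309.90; Becker 4,621.73; Ibarra 8,048.37.
After rounding ($1): Sato $3,310; Becker $4,622; Ibarra $8,048. Sum = $15,980.
Rounded total matches; no reconciliation needed.

Sato: $3,310; Becker: $4,622; Ibarra: $8,048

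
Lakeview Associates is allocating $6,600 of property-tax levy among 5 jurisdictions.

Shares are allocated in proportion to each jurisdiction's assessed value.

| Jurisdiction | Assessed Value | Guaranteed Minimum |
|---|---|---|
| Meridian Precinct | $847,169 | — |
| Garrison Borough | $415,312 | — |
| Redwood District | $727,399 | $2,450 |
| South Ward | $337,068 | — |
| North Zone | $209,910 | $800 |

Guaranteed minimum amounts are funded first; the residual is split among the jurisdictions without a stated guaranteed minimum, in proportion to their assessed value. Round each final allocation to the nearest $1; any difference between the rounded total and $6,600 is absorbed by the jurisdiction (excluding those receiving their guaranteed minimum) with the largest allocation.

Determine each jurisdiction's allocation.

Guaranteed amounts: Redwood District $2,450; North Zone $800. Remaining pool $3,350.
Remaining pool split over remaining assessed value 1,599,549: Meridian Precinct 1,774.26 → $1,774; Garrison Borough 869.80 → $870; South Ward 705.94 → $706.

Meridian Precinct: $1,774; Garrison Borough: $870; Redwood District: $2,450; South Ward: $706; North Zone: $800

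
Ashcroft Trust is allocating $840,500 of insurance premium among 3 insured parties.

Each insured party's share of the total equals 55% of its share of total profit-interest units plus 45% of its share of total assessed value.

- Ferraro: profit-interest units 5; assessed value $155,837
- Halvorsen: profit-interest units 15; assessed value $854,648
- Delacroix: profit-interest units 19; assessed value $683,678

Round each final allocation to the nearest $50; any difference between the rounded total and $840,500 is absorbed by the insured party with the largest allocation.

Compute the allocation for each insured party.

Ferraro: $94,050; Halvorsen: $368,600; Delacroix: $377,850

Totals — profit-interest units 39, assessed value 1,694,163.
Composite weights (55% profit-interest units + 45% assessed value): Ferraro 0.1119; Halvorsen 0.4385; Delacroix 0.4495.
Proportional shares: Ferraro 94,056.92; Halvorsen 368,599.81; Delacroix 377,843.27.
After rounding ($50): Ferraro $94,050; Halvorsen $368,600; Delacroix $377,850. Sum = $840,500.
Sum already equals the total — no adjustment.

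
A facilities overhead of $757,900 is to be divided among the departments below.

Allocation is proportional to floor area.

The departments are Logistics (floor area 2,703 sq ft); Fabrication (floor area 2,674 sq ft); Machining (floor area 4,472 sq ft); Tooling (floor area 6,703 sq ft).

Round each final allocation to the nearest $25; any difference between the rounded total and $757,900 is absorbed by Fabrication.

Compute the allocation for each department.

Sum of floor area: 16,552.
Proportional shares: Logistics 2,703/16,552 × $757,900 = 123,767.74; Fabrication 2,674/16,552 × $757,900 = 122,439.86; Machining 4,472/16,552 × $757,900 = 204,768.54; Tooling 6,703/16,552 × $757,900 = 306,923.86.
After rounding ($25): Logistics $123,775; Fabrication $122,450; Machining $204,775; Tooling $306,925. Sum = $757,925.
Difference $757,900 − $757,925 = −$25 applied to Fabrication: Fabrication becomes $122,425.

Logistics: $123,775 · Fabrication: $122,425 · Machining: $204,775 · Tooling: $306,925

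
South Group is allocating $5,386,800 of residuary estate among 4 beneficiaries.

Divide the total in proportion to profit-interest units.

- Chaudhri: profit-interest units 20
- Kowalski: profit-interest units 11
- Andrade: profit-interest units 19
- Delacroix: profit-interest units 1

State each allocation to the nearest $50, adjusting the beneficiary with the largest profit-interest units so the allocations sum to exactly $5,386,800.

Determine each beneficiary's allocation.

Chaudhri: $2,112,500 | Kowalski: $1,161,850 | Andrade: $2,006,850 | Delacroix: $105,600

Profit-interest units total: 51.
Raw shares: Chaudhri 20/51 × $5,386,800 = 2,112,470.59; Kowalski 11/51 × $5,386,800 = 1,161,858.82; Andrade 19/51 × $5,386,800 = 2,006,847.06; Delacroix 1/51 × $5,386,800 = 105,623.53.
After rounding ($50): Chaudhri $2,112,450; Kowalski $1,161,850; Andrade $2,006,850; Delacroix $105,600. Sum = $5,386,750.
Difference $5,386,800 − $5,386,750 = +$50 applied to largest profit-interest units (Chaudhri): Chaudhri becomes $2,112,500.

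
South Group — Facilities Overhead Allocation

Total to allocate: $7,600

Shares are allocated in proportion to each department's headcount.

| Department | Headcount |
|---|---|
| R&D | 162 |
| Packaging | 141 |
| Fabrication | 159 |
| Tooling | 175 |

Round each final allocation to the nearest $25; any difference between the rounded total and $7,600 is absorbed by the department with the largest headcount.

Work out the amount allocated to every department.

Total headcount = 162 + 141 + 159 + 175 = 637.
Raw shares: R&D 1,932.81; Packaging 1,682.26; Fabrication 1,897.02; Tooling 2,087.91.
After rounding ($25): R&D $1,925; Packaging $1,675; Fabrication $1,900; Tooling $2,100. Sum = $7,600.
No rounding difference to absorb.

R&D: $1,925 · Packaging: $1,675 · Fabrication: $1,900 · Tooling: $2,100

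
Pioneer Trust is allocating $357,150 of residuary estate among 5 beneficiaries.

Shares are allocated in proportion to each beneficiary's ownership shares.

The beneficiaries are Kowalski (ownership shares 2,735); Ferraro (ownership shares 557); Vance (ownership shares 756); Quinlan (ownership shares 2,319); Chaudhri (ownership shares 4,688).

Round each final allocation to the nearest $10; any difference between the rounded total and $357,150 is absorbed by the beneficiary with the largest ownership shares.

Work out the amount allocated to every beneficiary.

Ownership shares total: 11,055.
Unrounded shares: Kowalski 2,735/11,055 × $357,150 = 88,358.68; Ferraro 557/11,055 × $357,150 = 17,994.80; Vance 756/11,055 × $357,150 = 24,423.83; Quinlan 2,319/11,055 × $357,150 = 74,919.12; Chaudhri 4,688/11,055 × $357,150 = 151,453.57.
After rounding ($10): Kowalski $88,360; Ferraro $17,990; Vance $24,420; Quinlan $74,920; Chaudhri $151,450. Sum = $357,140.
Difference $357,150 − $357,140 = +$10 applied to largest ownership shares (Chaudhri): Chaudhri becomes $151,460.

Kowalski: $88,360 | Ferraro: $17,990 | Vance: $24,420 | Quinlan: $74,920 | Chaudhri: $151,460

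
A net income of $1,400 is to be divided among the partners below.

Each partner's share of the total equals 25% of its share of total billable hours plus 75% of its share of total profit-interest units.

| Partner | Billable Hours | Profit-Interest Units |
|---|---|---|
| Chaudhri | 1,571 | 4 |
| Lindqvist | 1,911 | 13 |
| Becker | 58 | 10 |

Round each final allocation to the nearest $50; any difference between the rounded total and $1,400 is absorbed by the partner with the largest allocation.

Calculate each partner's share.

Chaudhri: $300 · Lindqvist: $700 · Becker: $400

Totals — billable hours 3,540, profit-interest units 27.
Blended shares (25% billable hours + 75% profit-interest units): Chaudhri 0.2221; Lindqvist 0.4961; Becker 0.2819.
Raw shares: Chaudhri 310.88; Lindqvist 694.50; Becker 394.62.
After rounding ($50): Chaudhri $300; Lindqvist $700; Becker $400. Sum = $1,400.
Sum already equals the total — no adjustment.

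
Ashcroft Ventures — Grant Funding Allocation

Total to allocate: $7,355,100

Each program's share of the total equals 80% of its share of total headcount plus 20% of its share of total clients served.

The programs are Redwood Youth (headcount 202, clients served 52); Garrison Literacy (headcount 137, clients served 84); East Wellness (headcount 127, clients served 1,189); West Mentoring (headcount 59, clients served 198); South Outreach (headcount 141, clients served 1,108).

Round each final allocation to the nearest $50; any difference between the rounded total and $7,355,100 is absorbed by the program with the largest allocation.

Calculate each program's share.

Totals — headcount 666, clients served 2,631.
Composite weights (80% headcount + 20% clients served): Redwood Youth 0.2466; Garrison Literacy 0.1709; East Wellness 0.2429; West Mentoring 0.0859; South Outreach 0.2536.
Raw shares: Redwood Youth 1,813,734.65; Garrison Literacy 1,257,354.12; East Wellness 1,786,821.79; West Mentoring 631,966.24; South Outreach 1,865,223.20.
After rounding ($50): Redwood Youth $1,813,750; Garrison Literacy $1,257,350; East Wellness $1,786,800; West Mentoring $631,950; South Outreach $1,865,200. Sum = $7,355,050.
Difference $7,355,100 − $7,355,050 = +$50 applied to largest allocation (South Outreach): South Outreach becomes $1,865,250.

Redwood Youth: $1,813,750; Garrison Literacy: $1,257,350; East Wellness: $1,786,800; West Mentoring: $631,950; South Outreach: $1,865,250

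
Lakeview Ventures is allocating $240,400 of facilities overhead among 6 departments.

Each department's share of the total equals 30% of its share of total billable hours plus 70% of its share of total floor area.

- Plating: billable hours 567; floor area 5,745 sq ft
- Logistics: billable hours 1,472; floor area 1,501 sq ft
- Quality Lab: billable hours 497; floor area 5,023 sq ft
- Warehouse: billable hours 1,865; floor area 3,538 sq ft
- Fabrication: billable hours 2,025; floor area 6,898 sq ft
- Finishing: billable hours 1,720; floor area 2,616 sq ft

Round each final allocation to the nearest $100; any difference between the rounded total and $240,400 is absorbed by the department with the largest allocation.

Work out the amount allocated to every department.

Billable hours total 8,146; floor area total 25,321.
Combined weights (30% billable hours + 70% floor area): Plating 0.1797; Logistics 0.0957; Quality Lab 0.1572; Warehouse 0.1665; Fabrication 0.2653; Finishing 0.1357.
Pro-rata amounts: Plating 43,200.40; Logistics 23,007.69; Quality Lab 37,782.34; Warehouse 40,024.72; Fabrication 63,771.38; Finishing 32,613.48.
After rounding ($100): Plating $43,200; Logistics $23,000; Quality Lab $37,800; Warehouse $40,000; Fabrication $63,800; Finishing $32,600. Sum = $240,400.
Rounded total matches; no reconciliation needed.

Plating: $43,200; Logistics: $23,000; Quality Lab: $37,800; Warehouse: $40,000; Fabrication: $63,800; Finishing: $32,600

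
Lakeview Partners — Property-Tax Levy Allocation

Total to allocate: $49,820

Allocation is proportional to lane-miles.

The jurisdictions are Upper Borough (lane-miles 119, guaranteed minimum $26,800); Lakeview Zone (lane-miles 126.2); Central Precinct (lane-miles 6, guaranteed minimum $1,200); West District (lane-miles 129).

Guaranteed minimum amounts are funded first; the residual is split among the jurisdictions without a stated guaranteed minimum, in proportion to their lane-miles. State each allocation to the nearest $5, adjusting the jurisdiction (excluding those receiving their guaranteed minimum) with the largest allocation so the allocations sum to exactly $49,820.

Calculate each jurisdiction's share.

Guaranteed amounts: Upper Borough $26,800; Central Precinct $1,200. Balance $21,820.
Balance split over remaining lane-miles 255.2: Lakeview Zone 10,790.30 → $10,790; West District 11,029.70 → $11,030.

Upper Borough: $26,800; Lakeview Zone: $10,790; Central Precinct: $1,200; West District: $11,030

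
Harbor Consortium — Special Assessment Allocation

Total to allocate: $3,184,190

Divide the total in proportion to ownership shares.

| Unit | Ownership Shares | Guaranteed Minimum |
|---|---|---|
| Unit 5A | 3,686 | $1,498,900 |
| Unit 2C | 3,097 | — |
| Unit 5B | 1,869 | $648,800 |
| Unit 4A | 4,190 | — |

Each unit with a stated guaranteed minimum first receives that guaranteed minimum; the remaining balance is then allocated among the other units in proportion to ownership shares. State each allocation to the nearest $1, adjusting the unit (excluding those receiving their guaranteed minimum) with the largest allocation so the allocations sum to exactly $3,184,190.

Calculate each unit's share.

Unit 5A: $1,498,900; Unit 2C: $440,512; Unit 5B: $648,800; Unit 4A: $595,978

Minimums first: Unit 5A $1,498,900; Unit 5B $648,800. Residual $1,036,490.
Residual split over remaining ownership shares 7,287: Unit 2C 440,511.81 → $440,512; Unit 4A 595,978.19 → $595,978.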